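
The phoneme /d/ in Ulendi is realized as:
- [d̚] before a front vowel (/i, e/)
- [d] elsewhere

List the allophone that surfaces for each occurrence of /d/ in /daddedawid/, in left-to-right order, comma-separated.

Occurrence 1 (position 1): no conditioning environment matches → elsewhere allophone [d].
Occurrence 2 (position 3): no conditioning environment matches → elsewhere allophone [d].
Occurrence 3 (position 4): before a front vowel (/i, e/) → [d̚].
Occurrence 4 (position 6): no conditioning environment matches → elsewhere allophone [d].
Occurrence 5 (position 10): no conditioning environment matches → elsewhere allophone [d].

[d], [d], [d̚], [d], [d]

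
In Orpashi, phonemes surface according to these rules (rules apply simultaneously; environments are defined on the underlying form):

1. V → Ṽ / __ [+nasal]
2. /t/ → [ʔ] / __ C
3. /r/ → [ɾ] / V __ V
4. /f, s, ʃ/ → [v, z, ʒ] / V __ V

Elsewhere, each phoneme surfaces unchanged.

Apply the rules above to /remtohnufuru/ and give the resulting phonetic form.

/r/ (word-initial) fails the environment for rule 3, so it stays [r].
Rule 1 applies to /e/ (between /r/ and /m/: before a nasal consonant) → [ẽ].
/m/ (between /e/ and /t/) is unaffected → [m].
/t/ (between /m/ and /o/): rule 2 targets it, but not immediately before a consonant → unchanged [t].
/o/ — between /t/ and /h/; rule 1 does not apply here → [o].
/h/ stays [h].
/n/ stays [n].
/u/ — between /n/ and /f/; rule 1 does not apply here → [u].
/f/ (between /u/ and /u/): between two vowels, so rule 4 applies → [v].
/u/ — between /f/ and /r/; rule 1 does not apply here → [u].
/r/ (between /u/ and /u/): between two vowels, so rule 3 applies → [ɾ].
/u/ — word-final; rule 1 does not apply here → [u].

[rẽmtohnuvuɾu]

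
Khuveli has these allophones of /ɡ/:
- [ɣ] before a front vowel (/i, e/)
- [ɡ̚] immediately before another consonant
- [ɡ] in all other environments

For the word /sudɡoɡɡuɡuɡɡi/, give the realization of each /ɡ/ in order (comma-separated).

Occurrence 1 (position 4): no conditioning environment matches → elsewhere allophone [ɡ].
Occurrence 2 (position 6): immediately before another consonant → [ɡ̚].
Occurrence 3 (position 7): no conditioning environment matches → elsewhere allophone [ɡ].
Occurrence 4 (position 9): no conditioning environment matches → elsewhere allophone [ɡ].
Occurrence 5 (position 11): immediately before another consonant → [ɡ̚].
Occurrence 6 (position 12): before a front vowel (/i, e/) → [ɣ].

[ɡ], [ɡ̚], [ɡ], [ɡ], [ɡ̚], [ɣ]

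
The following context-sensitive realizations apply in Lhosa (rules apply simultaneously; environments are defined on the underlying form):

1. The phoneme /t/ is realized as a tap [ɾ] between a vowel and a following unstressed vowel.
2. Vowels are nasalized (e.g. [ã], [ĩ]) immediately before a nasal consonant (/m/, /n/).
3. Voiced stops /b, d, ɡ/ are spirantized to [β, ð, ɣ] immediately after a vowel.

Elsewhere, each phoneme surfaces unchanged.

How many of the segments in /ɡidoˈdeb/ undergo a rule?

3

Segments that undergo a rule: /d/ → [ð] (rule 3); /d/ → [ð] (rule 3); /b/ → [β] (rule 3).
All other segments surface unchanged.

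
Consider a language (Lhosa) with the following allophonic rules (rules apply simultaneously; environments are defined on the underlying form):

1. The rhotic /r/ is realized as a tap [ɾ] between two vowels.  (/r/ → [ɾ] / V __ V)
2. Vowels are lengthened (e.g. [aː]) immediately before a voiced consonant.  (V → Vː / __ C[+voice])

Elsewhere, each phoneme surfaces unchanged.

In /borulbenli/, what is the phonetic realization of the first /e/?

[eː]

/e/ (between /b/ and /n/): before a voiced consonant, so rule 2 applies → [eː].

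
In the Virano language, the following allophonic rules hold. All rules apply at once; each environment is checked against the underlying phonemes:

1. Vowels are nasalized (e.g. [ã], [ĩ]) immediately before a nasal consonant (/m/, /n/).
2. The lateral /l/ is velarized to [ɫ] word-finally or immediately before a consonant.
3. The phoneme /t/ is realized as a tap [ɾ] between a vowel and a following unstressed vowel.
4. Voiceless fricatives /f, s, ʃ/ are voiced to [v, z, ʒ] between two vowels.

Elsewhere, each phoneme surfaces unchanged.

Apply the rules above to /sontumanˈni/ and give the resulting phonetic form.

[sõntũmãnˈni]

/s/ (word-initial) fails the environment for rule 4, so it stays [s].
/o/ (between /s/ and /n/) occurs before a nasal consonant → [õ] by rule 1.
/n/ — not in any rule's target class → [n].
/t/ — between /n/ and /u/; rule 3 does not apply here → [t].
/u/ — between /t/ and /m/, before a nasal consonant — surfaces as [ũ] (rule 1).
/m/ — not in any rule's target class → [m].
/a/ — between /m/ and /n/, before a nasal consonant — surfaces as [ã] (rule 1).
/n/ stays [n].
/n/ (between /n/ and /i/) is unaffected → [n].
/i/ (word-final): rule 1 targets it, but not before a nasal consonant → unchanged [i].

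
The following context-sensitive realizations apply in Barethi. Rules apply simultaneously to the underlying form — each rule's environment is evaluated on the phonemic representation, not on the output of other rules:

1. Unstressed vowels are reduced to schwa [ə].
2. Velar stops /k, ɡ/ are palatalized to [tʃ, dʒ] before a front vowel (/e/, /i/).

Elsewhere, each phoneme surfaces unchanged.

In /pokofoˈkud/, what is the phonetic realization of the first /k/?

/k/ (between /o/ and /o/) is in the target of rule 2 but the environment (before a front vowel) is not met → [k].

[k]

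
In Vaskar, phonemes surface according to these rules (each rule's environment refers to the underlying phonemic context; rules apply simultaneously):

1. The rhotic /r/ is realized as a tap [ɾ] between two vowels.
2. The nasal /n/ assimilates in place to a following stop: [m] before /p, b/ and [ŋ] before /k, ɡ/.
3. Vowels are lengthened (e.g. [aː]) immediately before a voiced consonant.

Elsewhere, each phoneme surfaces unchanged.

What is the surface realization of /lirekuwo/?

/l/ stays [l].
/i/ (between /l/ and /r/) occurs before a voiced consonant → [iː] by rule 3.
/r/ (between /i/ and /e/): between two vowels, so rule 1 applies → [ɾ].
/e/ (between /r/ and /k/): rule 3 targets it, but not before a voiced consonant → unchanged [e].
/k/ — not in any rule's target class → [k].
/u/ (between /k/ and /w/): before a voiced consonant, so rule 3 applies → [uː].
/w/ — not in any rule's target class → [w].
/o/ (word-final): rule 3 targets it, but not before a voiced consonant → unchanged [o].

[liːɾekuːwo]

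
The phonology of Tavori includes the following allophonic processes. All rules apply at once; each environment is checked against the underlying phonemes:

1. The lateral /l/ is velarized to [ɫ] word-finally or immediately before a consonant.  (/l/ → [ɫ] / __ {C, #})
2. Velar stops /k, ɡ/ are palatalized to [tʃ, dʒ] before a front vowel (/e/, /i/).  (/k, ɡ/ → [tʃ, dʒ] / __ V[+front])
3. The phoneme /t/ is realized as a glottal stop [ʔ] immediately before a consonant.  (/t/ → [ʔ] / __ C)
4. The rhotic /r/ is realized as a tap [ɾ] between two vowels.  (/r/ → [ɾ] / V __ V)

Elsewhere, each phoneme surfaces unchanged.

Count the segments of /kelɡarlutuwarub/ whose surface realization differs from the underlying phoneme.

Segments that undergo a rule: /k/ → [tʃ] (rule 2); /l/ → [ɫ] (rule 1); /r/ → [ɾ] (rule 4).
All other segments surface unchanged.

3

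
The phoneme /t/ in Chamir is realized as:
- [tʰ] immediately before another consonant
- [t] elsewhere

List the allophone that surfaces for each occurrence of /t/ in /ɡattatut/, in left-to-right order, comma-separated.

[tʰ], [t], [t], [t]

Occurrence 1 (position 3): immediately before another consonant → [tʰ].
Occurrence 2 (position 4): no conditioning environment matches → elsewhere allophone [t].
Occurrence 3 (position 6): no conditioning environment matches → elsewhere allophone [t].
Occurrence 4 (position 8): no conditioning environment matches → elsewhere allophone [t].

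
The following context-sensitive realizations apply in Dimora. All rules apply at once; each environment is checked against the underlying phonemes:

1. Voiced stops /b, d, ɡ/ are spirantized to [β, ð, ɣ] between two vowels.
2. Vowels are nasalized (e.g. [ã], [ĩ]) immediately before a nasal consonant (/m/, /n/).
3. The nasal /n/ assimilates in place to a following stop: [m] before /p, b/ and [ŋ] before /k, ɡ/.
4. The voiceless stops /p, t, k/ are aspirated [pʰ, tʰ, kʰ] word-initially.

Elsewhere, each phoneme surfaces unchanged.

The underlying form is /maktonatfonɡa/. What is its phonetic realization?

[maktõnatfõŋɡa]

/m/ — not in any rule's target class → [m].
/a/ — between /m/ and /k/; rule 2 does not apply here → [a].
/k/ — between /a/ and /t/; rule 4 does not apply here → [k].
/t/ (between /k/ and /o/) is in the target of rule 4 but the environment (word-initially) is not met → [t].
Rule 2 applies to /o/ (between /t/ and /n/: before a nasal consonant) → [õ].
/n/ — between /o/ and /a/; rule 3 does not apply here → [n].
/a/ (between /n/ and /t/) is in the target of rule 2 but the environment (before a nasal consonant) is not met → [a].
/t/ — between /a/ and /f/; rule 4 does not apply here → [t].
/f/ — not in any rule's target class → [f].
Rule 2 applies to /o/ (between /f/ and /n/: before a nasal consonant) → [õ].
/n/ — between /o/ and /ɡ/, before a labial or velar stop — surfaces as [ŋ] (rule 3).
/ɡ/ (between /n/ and /a/): rule 1 targets it, but not between two vowels → unchanged [ɡ].
/a/ (word-final) is in the target of rule 2 but the environment (before a nasal consonant) is not met → [a].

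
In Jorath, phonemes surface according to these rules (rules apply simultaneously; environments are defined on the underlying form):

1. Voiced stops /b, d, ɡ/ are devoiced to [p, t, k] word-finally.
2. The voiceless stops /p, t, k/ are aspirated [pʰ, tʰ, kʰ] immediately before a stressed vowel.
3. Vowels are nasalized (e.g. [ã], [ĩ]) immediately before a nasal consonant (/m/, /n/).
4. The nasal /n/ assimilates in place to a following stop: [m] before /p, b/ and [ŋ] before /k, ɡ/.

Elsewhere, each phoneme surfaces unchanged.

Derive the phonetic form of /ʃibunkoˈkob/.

/i/ — between /ʃ/ and /b/; rule 3 does not apply here → [i].
/b/ (between /i/ and /u/): rule 1 targets it, but not word-finally → unchanged [b].
/u/ (between /b/ and /n/) occurs before a nasal consonant → [ũ] by rule 3.
/n/ (between /u/ and /k/): before a labial or velar stop, so rule 4 applies → [ŋ].
/k/ (between /n/ and /o/): rule 2 targets it, but not immediately before a stressed vowel → unchanged [k].
/o/ (between /k/ and /k/) fails the environment for rule 3, so it stays [o].
/k/ (between /o/ and /o/): immediately before a stressed vowel, so rule 2 applies → [kʰ].
/o/ (between /k/ and /b/) is in the target of rule 3 but the environment (before a nasal consonant) is not met → [o].
/b/ meets the environment for rule 1 (word-finally) → [p].

[ʃibũŋkoˈkʰop]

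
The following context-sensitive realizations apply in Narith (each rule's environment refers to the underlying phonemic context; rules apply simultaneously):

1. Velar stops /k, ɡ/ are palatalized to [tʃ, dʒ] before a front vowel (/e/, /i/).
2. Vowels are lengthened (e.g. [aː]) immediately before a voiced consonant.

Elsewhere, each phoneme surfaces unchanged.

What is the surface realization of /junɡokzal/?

[juːnɡokzaːl]

/u/ (between /j/ and /n/): before a voiced consonant, so rule 2 applies → [uː].
/ɡ/ — between /n/ and /o/; rule 1 does not apply here → [ɡ].
/o/ — between /ɡ/ and /k/; rule 2 does not apply here → [o].
/k/ (between /o/ and /z/): rule 1 targets it, but not before a front vowel → unchanged [k].
/a/ meets the environment for rule 2 (before a voiced consonant) → [aː].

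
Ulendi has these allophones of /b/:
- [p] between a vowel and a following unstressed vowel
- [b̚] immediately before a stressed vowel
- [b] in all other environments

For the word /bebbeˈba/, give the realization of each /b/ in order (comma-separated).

Occurrence 1 (position 1): no conditioning environment matches → elsewhere allophone [b].
Occurrence 2 (position 3): no conditioning environment matches → elsewhere allophone [b].
Occurrence 3 (position 4): no conditioning environment matches → elsewhere allophone [b].
Occurrence 4 (position 6): immediately before a stressed vowel → [b̚].

[b], [b], [b], [b̚]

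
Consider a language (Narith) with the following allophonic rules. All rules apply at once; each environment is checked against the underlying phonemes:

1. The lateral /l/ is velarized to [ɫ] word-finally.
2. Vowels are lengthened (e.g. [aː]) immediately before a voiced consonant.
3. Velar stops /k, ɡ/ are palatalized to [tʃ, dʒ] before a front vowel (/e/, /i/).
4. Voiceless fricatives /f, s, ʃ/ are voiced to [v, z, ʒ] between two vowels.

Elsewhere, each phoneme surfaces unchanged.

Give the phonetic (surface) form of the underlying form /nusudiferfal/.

[nuzuːdiveːrfaːɫ]

/u/ (between /n/ and /s/): rule 2 targets it, but not before a voiced consonant → unchanged [u].
/s/ meets the environment for rule 4 (between two vowels) → [z].
/u/ — between /s/ and /d/, before a voiced consonant — surfaces as [uː] (rule 2).
/i/ — between /d/ and /f/; rule 2 does not apply here → [i].
/f/ meets the environment for rule 4 (between two vowels) → [v].
/e/ (between /f/ and /r/): before a voiced consonant, so rule 2 applies → [eː].
/f/ (between /r/ and /a/) fails the environment for rule 4, so it stays [f].
/a/ (between /f/ and /l/): before a voiced consonant, so rule 2 applies → [aː].
/l/ meets the environment for rule 1 (word-finally) → [ɫ].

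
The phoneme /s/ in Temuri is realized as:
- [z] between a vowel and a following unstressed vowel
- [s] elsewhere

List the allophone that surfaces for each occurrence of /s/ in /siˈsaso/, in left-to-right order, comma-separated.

Occurrence 1 (position 1): no conditioning environment matches → elsewhere allophone [s].
Occurrence 2 (position 3): no conditioning environment matches → elsewhere allophone [s].
Occurrence 3 (position 5): between a vowel and a following unstressed vowel → [z].

[s], [s], [z]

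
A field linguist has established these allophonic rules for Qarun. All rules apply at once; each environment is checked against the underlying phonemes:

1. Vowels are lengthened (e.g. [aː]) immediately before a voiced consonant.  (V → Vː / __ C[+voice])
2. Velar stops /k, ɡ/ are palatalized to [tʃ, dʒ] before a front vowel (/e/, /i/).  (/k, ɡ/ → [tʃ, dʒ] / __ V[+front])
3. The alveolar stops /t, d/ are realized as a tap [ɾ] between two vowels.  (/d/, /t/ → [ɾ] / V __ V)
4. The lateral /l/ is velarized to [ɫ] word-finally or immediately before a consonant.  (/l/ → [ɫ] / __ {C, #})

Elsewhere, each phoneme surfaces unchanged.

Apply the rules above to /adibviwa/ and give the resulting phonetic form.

/a/ (word-initial): before a voiced consonant, so rule 1 applies → [aː].
/d/ meets the environment for rule 3 (between two vowels) → [ɾ].
/i/ (between /d/ and /b/): before a voiced consonant, so rule 1 applies → [iː].
/b/ stays [b].
/v/ — not in any rule's target class → [v].
/i/ (between /v/ and /w/) occurs before a voiced consonant → [iː] by rule 1.
/w/ (between /i/ and /a/) is unaffected → [w].
/a/ (word-final) fails the environment for rule 1, so it stays [a].

[aːɾiːbviːwa]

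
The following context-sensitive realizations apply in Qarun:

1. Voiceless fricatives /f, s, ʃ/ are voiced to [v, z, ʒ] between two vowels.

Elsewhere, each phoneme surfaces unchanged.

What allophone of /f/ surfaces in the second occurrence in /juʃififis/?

[v]

/f/ (between /i/ and /i/) occurs between two vowels → [v] by rule 1.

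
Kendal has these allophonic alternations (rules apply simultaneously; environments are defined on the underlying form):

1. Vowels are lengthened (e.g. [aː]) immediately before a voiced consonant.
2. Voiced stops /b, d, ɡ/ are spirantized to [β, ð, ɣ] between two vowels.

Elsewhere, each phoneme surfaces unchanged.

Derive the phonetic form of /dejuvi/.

[deːjuːvi]

/d/ (word-initial): rule 2 targets it, but not between two vowels → unchanged [d].
/e/ (between /d/ and /j/) occurs before a voiced consonant → [eː] by rule 1.
/j/ (between /e/ and /u/) is unaffected → [j].
/u/ meets the environment for rule 1 (before a voiced consonant) → [uː].
/v/ stays [v].
/i/ (word-final) fails the environment for rule 1, so it stays [i].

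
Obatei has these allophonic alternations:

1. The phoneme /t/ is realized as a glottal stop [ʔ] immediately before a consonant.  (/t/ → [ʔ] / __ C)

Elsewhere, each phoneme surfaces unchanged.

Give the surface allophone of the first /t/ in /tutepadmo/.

/t/ (word-initial): rule 1 targets it, but not immediately before a consonant → unchanged [t].

[t]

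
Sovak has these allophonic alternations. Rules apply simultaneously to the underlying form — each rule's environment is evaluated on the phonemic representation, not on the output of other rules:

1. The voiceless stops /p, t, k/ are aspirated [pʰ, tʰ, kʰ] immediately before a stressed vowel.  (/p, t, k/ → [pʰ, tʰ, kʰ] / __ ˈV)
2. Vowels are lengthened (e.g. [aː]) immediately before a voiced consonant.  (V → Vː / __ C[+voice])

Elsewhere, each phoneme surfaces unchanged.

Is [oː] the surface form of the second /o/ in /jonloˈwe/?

Yes

/o/ (between /l/ and /w/): before a voiced consonant, so rule 2 applies → [oː].
The actual realization is [oː], which matches [oː].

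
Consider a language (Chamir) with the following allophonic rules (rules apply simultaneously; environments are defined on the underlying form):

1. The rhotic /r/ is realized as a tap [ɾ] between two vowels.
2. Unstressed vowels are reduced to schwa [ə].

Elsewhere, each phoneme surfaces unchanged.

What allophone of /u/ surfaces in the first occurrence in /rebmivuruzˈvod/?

[ə]

/u/ (between /v/ and /r/) occurs in an unstressed syllable → [ə] by rule 2.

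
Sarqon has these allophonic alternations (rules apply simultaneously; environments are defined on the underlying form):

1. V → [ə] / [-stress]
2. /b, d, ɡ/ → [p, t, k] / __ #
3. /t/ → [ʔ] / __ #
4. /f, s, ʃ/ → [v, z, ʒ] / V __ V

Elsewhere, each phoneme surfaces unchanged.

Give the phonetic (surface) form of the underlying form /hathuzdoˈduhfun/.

[həthəzdəˈduhfən]

/h/ stays [h].
/a/ meets the environment for rule 1 (in an unstressed syllable) → [ə].
/t/ (between /a/ and /h/) fails the environment for rule 3, so it stays [t].
/h/ — not in any rule's target class → [h].
Rule 1 applies to /u/ (between /h/ and /z/: in an unstressed syllable) → [ə].
/z/ — not in any rule's target class → [z].
/d/ (between /z/ and /o/): rule 2 targets it, but not word-finally → unchanged [d].
/o/ (between /d/ and /d/) occurs in an unstressed syllable → [ə] by rule 1.
/d/ — between /o/ and /u/; rule 2 does not apply here → [d].
/u/ — between /d/ and /h/; rule 1 does not apply here → [u].
/h/ — not in any rule's target class → [h].
/f/ — between /h/ and /u/; rule 4 does not apply here → [f].
/u/ meets the environment for rule 1 (in an unstressed syllable) → [ə].
/n/ — not in any rule's target class → [n].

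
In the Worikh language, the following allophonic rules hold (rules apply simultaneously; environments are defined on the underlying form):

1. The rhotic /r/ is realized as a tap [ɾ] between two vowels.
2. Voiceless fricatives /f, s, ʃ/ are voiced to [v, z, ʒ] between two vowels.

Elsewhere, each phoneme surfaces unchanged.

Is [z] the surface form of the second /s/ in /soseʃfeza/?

/s/ — between /o/ and /e/, between two vowels — surfaces as [z] (rule 2).
The actual realization is [z], which matches [z].

Yes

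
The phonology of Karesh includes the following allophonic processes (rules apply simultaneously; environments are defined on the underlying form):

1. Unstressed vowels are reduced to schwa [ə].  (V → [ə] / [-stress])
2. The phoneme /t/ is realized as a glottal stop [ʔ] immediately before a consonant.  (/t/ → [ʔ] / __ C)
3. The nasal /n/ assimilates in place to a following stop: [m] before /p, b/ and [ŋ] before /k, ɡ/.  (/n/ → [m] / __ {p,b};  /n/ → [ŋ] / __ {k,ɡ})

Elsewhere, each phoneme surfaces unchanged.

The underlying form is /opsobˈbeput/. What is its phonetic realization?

/o/ (word-initial): in an unstressed syllable, so rule 1 applies → [ə].
/p/ stays [p].
/s/ (between /p/ and /o/): no rule targets it → [s].
/o/ meets the environment for rule 1 (in an unstressed syllable) → [ə].
/b/ (between /o/ and /b/) is unaffected → [b].
/b/ (between /b/ and /e/): no rule targets it → [b].
/e/ (between /b/ and /p/) is in the target of rule 1 but the environment (in an unstressed syllable) is not met → [e].
/p/ (between /e/ and /u/): no rule targets it → [p].
/u/ — between /p/ and /t/, in an unstressed syllable — surfaces as [ə] (rule 1).
/t/ (word-final): rule 2 targets it, but not immediately before a consonant → unchanged [t].

[əpsəbˈbepət]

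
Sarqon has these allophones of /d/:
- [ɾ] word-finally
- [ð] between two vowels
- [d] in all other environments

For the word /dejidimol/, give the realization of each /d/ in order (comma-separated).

[d], [ð]

Occurrence 1 (position 1): no conditioning environment matches → elsewhere allophone [d].
Occurrence 2 (position 5): between two vowels → [ð].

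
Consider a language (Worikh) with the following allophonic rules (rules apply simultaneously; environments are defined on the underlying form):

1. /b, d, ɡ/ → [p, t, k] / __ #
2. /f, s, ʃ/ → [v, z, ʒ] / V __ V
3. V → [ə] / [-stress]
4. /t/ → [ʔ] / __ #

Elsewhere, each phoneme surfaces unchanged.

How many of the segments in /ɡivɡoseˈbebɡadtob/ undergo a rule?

Segments that undergo a rule: /i/ → [ə] (rule 3); /o/ → [ə] (rule 3); /s/ → [z] (rule 2); /e/ → [ə] (rule 3); /a/ → [ə] (rule 3); /o/ → [ə] (rule 3); /b/ → [p] (rule 1).
All other segments surface unchanged.

7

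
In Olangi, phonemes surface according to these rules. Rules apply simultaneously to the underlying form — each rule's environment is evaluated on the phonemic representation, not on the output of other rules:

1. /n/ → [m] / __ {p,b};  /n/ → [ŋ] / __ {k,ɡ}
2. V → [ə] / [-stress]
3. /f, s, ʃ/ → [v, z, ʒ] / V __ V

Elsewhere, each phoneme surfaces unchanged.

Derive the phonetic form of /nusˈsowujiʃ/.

[nəsˈsowəjəʃ]

/n/ (word-initial) fails the environment for rule 1, so it stays [n].
Rule 2 applies to /u/ (between /n/ and /s/: in an unstressed syllable) → [ə].
/s/ (between /u/ and /s/) is in the target of rule 3 but the environment (between two vowels) is not met → [s].
/s/ — between /s/ and /o/; rule 3 does not apply here → [s].
/o/ (between /s/ and /w/) is in the target of rule 2 but the environment (in an unstressed syllable) is not met → [o].
/w/ stays [w].
/u/ (between /w/ and /j/) occurs in an unstressed syllable → [ə] by rule 2.
/j/ (between /u/ and /i/): no rule targets it → [j].
/i/ — between /j/ and /ʃ/, in an unstressed syllable — surfaces as [ə] (rule 2).
/ʃ/ — word-final; rule 3 does not apply here → [ʃ].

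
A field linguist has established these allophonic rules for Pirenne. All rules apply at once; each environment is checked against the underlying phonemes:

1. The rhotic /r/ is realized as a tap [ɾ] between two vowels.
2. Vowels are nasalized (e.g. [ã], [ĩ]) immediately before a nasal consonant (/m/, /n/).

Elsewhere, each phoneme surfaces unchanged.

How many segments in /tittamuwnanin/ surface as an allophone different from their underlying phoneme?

Segments that undergo a rule: /a/ → [ã] (rule 2); /a/ → [ã] (rule 2); /i/ → [ĩ] (rule 2).
All other segments surface unchanged.

3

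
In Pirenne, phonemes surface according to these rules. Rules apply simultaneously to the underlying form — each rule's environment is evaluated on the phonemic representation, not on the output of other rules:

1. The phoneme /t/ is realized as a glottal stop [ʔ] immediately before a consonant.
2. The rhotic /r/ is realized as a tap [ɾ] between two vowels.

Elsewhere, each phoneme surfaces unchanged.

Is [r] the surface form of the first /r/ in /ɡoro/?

No

/r/ meets the environment for rule 2 (between two vowels) → [ɾ].
The actual realization is [ɾ], not [r].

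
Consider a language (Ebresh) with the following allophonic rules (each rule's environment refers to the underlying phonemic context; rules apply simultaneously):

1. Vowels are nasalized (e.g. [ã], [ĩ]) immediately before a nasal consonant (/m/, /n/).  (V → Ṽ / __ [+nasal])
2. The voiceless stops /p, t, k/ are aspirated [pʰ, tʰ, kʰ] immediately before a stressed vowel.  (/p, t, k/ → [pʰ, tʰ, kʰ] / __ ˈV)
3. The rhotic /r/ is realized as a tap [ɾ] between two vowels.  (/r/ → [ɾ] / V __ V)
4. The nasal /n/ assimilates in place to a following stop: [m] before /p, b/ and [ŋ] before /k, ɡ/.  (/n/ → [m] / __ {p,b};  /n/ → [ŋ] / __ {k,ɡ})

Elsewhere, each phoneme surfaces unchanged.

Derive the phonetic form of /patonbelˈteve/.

[patõmbelˈtʰeve]

/p/ (word-initial) is in the target of rule 2 but the environment (immediately before a stressed vowel) is not met → [p].
/a/ (between /p/ and /t/) fails the environment for rule 1, so it stays [a].
/t/ (between /a/ and /o/): rule 2 targets it, but not immediately before a stressed vowel → unchanged [t].
/o/ (between /t/ and /n/): before a nasal consonant, so rule 1 applies → [õ].
/n/ (between /o/ and /b/): before a labial or velar stop, so rule 4 applies → [m].
/b/ (between /n/ and /e/) is unaffected → [b].
/e/ — between /b/ and /l/; rule 1 does not apply here → [e].
/l/ stays [l].
/t/ meets the environment for rule 2 (immediately before a stressed vowel) → [tʰ].
/e/ (between /t/ and /v/) is in the target of rule 1 but the environment (before a nasal consonant) is not met → [e].
/v/ stays [v].
/e/ (word-final): rule 1 targets it, but not before a nasal consonant → unchanged [e].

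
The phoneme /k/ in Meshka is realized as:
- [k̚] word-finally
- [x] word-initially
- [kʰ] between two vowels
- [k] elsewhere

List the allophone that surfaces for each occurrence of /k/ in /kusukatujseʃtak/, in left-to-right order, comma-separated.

[x], [kʰ], [k̚]

Occurrence 1 (position 1): word-initially → [x].
Occurrence 2 (position 5): between two vowels → [kʰ].
Occurrence 3 (position 15): word-finally → [k̚].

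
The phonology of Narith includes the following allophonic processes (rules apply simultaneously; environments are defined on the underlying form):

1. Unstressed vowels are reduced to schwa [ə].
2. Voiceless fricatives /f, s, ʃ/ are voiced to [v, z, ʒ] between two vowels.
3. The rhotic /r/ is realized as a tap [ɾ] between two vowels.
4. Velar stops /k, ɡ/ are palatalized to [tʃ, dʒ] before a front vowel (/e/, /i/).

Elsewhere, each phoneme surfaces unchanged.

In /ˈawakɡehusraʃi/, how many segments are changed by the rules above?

Segments that undergo a rule: /a/ → [ə] (rule 1); /ɡ/ → [dʒ] (rule 4); /e/ → [ə] (rule 1); /u/ → [ə] (rule 1); /a/ → [ə] (rule 1); /ʃ/ → [ʒ] (rule 2); /i/ → [ə] (rule 1).
All other segments surface unchanged.

7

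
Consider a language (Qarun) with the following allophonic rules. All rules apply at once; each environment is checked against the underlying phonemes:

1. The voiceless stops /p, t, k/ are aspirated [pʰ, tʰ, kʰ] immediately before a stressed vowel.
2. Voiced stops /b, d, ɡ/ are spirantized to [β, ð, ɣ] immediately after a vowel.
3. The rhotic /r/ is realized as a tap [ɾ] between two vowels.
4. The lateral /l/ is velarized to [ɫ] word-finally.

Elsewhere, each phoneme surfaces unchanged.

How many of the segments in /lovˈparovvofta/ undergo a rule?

Segments that undergo a rule: /p/ → [pʰ] (rule 1); /r/ → [ɾ] (rule 3).
All other segments surface unchanged.

2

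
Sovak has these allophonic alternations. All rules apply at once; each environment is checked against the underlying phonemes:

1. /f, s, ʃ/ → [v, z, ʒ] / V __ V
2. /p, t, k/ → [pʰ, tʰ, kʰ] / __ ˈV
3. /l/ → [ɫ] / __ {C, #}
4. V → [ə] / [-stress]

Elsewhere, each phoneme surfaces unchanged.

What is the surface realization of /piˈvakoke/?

[pəˈvakəkə]

/p/ (word-initial): rule 2 targets it, but not immediately before a stressed vowel → unchanged [p].
/i/ — between /p/ and /v/, in an unstressed syllable — surfaces as [ə] (rule 4).
/v/ — not in any rule's target class → [v].
/a/ — between /v/ and /k/; rule 4 does not apply here → [a].
/k/ (between /a/ and /o/) fails the environment for rule 2, so it stays [k].
/o/ meets the environment for rule 4 (in an unstressed syllable) → [ə].
/k/ (between /o/ and /e/) fails the environment for rule 2, so it stays [k].
/e/ (word-final): in an unstressed syllable, so rule 4 applies → [ə].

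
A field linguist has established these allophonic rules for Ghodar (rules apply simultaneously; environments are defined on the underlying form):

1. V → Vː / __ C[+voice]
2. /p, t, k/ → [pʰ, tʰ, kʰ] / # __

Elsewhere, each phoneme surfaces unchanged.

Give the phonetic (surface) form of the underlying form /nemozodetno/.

[neːmoːzoːdetno]

/e/ meets the environment for rule 1 (before a voiced consonant) → [eː].
Rule 1 applies to /o/ (between /m/ and /z/: before a voiced consonant) → [oː].
/o/ — between /z/ and /d/, before a voiced consonant — surfaces as [oː] (rule 1).
/e/ (between /d/ and /t/): rule 1 targets it, but not before a voiced consonant → unchanged [e].
/t/ (between /e/ and /n/) is in the target of rule 2 but the environment (word-initially) is not met → [t].
/o/ (word-final) is in the target of rule 1 but the environment (before a voiced consonant) is not met → [o].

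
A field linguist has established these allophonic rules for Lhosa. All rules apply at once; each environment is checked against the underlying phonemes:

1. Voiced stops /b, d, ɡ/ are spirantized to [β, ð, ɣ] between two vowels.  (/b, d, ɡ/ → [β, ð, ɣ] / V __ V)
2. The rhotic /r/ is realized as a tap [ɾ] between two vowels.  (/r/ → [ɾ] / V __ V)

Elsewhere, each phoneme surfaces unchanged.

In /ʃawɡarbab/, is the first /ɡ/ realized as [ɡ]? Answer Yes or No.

Yes

/ɡ/ (between /w/ and /a/) is in the target of rule 1 but the environment (between two vowels) is not met → [ɡ].
The actual realization is [ɡ], which matches [ɡ].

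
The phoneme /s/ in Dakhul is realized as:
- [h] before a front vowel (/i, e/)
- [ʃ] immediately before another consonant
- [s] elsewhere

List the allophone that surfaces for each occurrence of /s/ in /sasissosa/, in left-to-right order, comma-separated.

[s], [h], [ʃ], [s], [s]

Occurrence 1 (position 1): no conditioning environment matches → elsewhere allophone [s].
Occurrence 2 (position 3): before a front vowel (/i, e/) → [h].
Occurrence 3 (position 5): immediately before another consonant → [ʃ].
Occurrence 4 (position 6): no conditioning environment matches → elsewhere allophone [s].
Occurrence 5 (position 8): no conditioning environment matches → elsewhere allophone [s].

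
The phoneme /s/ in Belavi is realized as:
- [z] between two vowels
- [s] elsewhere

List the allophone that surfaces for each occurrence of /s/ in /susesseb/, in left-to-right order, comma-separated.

Occurrence 1 (position 1): no conditioning environment matches → elsewhere allophone [s].
Occurrence 2 (position 3): between two vowels → [z].
Occurrence 3 (position 5): no conditioning environment matches → elsewhere allophone [s].
Occurrence 4 (position 6): no conditioning environment matches → elsewhere allophone [s].

[s], [z], [s], [s]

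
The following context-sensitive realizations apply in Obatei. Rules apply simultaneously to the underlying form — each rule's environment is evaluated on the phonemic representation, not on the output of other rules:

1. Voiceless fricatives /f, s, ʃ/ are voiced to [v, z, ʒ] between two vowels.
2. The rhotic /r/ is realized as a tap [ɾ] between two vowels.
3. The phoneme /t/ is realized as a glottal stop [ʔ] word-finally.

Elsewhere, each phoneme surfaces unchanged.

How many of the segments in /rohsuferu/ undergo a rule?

Segments that undergo a rule: /f/ → [v] (rule 1); /r/ → [ɾ] (rule 2).
All other segments surface unchanged.

2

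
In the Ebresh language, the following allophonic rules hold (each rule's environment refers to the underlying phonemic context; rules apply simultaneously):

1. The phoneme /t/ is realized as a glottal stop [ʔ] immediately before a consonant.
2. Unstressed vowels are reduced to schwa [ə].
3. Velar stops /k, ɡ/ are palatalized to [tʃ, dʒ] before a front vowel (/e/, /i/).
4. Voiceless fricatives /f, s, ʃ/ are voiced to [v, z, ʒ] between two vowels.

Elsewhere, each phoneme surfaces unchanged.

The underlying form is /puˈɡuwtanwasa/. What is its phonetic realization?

[pəˈɡuwtənwəzə]

/p/ stays [p].
/u/ meets the environment for rule 2 (in an unstressed syllable) → [ə].
/ɡ/ — between /u/ and /u/; rule 3 does not apply here → [ɡ].
/u/ — between /ɡ/ and /w/; rule 2 does not apply here → [u].
/w/ (between /u/ and /t/): no rule targets it → [w].
/t/ (between /w/ and /a/) is in the target of rule 1 but the environment (immediately before a consonant) is not met → [t].
/a/ meets the environment for rule 2 (in an unstressed syllable) → [ə].
/n/ — not in any rule's target class → [n].
/w/ stays [w].
/a/ (between /w/ and /s/) occurs in an unstressed syllable → [ə] by rule 2.
/s/ meets the environment for rule 4 (between two vowels) → [z].
/a/ (word-final) occurs in an unstressed syllable → [ə] by rule 2.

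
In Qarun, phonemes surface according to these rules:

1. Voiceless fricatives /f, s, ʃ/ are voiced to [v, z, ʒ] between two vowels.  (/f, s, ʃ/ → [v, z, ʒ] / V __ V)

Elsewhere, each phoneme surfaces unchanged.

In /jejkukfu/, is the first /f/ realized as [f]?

Yes

/f/ — between /k/ and /u/; rule 1 does not apply here → [f].
The actual realization is [f], which matches [f].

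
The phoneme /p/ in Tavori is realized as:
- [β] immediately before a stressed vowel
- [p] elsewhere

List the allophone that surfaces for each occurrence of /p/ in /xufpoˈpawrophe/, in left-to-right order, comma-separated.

[p], [β], [p]

Occurrence 1 (position 4): no conditioning environment matches → elsewhere allophone [p].
Occurrence 2 (position 6): immediately before a stressed vowel → [β].
Occurrence 3 (position 11): no conditioning environment matches → elsewhere allophone [p].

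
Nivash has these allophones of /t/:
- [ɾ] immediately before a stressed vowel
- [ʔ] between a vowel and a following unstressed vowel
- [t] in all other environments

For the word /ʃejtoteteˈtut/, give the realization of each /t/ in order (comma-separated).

Occurrence 1 (position 4): no conditioning environment matches → elsewhere allophone [t].
Occurrence 2 (position 6): between a vowel and a following unstressed vowel → [ʔ].
Occurrence 3 (position 8): between a vowel and a following unstressed vowel → [ʔ].
Occurrence 4 (position 10): immediately before a stressed vowel → [ɾ].
Occurrence 5 (position 12): no conditioning environment matches → elsewhere allophone [t].

[t], [ʔ], [ʔ], [ɾ], [t]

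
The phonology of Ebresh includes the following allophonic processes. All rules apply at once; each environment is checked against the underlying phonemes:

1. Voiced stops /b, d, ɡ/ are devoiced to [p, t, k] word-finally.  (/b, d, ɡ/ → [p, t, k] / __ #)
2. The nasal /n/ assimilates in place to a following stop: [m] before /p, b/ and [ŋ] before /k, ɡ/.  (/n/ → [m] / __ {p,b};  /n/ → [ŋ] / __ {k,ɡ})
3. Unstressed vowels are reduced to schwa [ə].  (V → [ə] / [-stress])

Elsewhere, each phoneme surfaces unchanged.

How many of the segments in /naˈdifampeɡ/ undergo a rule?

Segments that undergo a rule: /a/ → [ə] (rule 3); /a/ → [ə] (rule 3); /e/ → [ə] (rule 3); /ɡ/ → [k] (rule 1).
All other segments surface unchanged.

4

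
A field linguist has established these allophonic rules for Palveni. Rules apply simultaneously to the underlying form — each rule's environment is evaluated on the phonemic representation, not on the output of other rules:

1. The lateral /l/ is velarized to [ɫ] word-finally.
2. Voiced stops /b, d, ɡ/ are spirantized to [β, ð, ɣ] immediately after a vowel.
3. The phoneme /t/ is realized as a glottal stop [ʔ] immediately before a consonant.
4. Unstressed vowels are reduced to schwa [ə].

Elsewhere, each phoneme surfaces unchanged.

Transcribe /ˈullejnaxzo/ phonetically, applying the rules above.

/u/ (word-initial): rule 4 targets it, but not in an unstressed syllable → unchanged [u].
/l/ — between /u/ and /l/; rule 1 does not apply here → [l].
/l/ (between /l/ and /e/) is in the target of rule 1 but the environment (word-finally) is not met → [l].
/e/ (between /l/ and /j/): in an unstressed syllable, so rule 4 applies → [ə].
/j/ (between /e/ and /n/) is unaffected → [j].
/n/ (between /j/ and /a/) is unaffected → [n].
/a/ (between /n/ and /x/): in an unstressed syllable, so rule 4 applies → [ə].
/x/ (between /a/ and /z/) is unaffected → [x].
/z/ — not in any rule's target class → [z].
/o/ (word-final): in an unstressed syllable, so rule 4 applies → [ə].

[ˈulləjnəxzə]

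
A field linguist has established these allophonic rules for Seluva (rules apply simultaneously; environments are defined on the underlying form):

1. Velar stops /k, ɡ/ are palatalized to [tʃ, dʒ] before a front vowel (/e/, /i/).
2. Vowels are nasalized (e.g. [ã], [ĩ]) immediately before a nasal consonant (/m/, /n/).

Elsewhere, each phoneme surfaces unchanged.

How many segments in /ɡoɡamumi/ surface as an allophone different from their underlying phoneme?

2

Segments that undergo a rule: /a/ → [ã] (rule 2); /u/ → [ũ] (rule 2).
All other segments surface unchanged.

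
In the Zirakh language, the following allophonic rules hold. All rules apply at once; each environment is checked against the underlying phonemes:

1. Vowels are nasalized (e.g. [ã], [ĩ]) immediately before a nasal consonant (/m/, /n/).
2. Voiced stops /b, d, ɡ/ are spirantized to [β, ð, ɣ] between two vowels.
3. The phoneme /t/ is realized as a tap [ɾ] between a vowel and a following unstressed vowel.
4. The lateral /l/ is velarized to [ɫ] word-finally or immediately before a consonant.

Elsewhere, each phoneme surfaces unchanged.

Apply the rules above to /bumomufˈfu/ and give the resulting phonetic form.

[bũmõmufˈfu]

/b/ (word-initial) fails the environment for rule 2, so it stays [b].
/u/ (between /b/ and /m/): before a nasal consonant, so rule 1 applies → [ũ].
Rule 1 applies to /o/ (between /m/ and /m/: before a nasal consonant) → [õ].
/u/ — between /m/ and /f/; rule 1 does not apply here → [u].
/u/ (word-final) is in the target of rule 1 but the environment (before a nasal consonant) is not met → [u].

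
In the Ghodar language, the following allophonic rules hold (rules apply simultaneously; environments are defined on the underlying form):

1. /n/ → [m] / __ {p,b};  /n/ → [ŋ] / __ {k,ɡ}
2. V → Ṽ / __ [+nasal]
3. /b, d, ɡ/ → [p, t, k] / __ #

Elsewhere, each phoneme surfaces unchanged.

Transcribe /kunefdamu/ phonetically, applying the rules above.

[kũnefdãmu]

/k/ (word-initial): no rule targets it → [k].
/u/ — between /k/ and /n/, before a nasal consonant — surfaces as [ũ] (rule 2).
/n/ — between /u/ and /e/; rule 1 does not apply here → [n].
/e/ (between /n/ and /f/) fails the environment for rule 2, so it stays [e].
/f/ (between /e/ and /d/) is unaffected → [f].
/d/ (between /f/ and /a/) fails the environment for rule 3, so it stays [d].
/a/ meets the environment for rule 2 (before a nasal consonant) → [ã].
/m/ (between /a/ and /u/): no rule targets it → [m].
/u/ (word-final) fails the environment for rule 2, so it stays [u].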